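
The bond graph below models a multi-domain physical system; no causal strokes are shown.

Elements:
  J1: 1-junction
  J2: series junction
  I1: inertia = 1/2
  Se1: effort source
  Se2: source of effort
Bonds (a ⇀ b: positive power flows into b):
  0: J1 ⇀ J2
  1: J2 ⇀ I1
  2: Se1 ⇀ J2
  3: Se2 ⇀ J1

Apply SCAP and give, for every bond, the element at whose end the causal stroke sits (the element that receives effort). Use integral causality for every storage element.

β0 stroke at J2
β1 stroke at I1
β2 stroke at J2
β3 stroke at J1

b2 stroke at J2  (Se1 (Se) sets effort on bond)
b3 stroke at J1  (Se2 fixes effort; stroke away)
b0 stroke at J2  (J1: last free bond brings flow in)
b1 stroke at I1  (J2 needs exactly one f-in)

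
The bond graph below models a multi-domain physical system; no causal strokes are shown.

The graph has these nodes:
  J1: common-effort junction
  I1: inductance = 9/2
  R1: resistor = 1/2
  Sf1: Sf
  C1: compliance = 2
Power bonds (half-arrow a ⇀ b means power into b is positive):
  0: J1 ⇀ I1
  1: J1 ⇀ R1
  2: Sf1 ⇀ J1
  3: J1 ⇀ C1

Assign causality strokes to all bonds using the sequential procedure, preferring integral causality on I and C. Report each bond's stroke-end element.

#0 |I1
#1 |R1
#2 |Sf1
#3 |J1

#2 |Sf1  (Sf1 fixes flow; stroke at Sf1)
#0 |I1  (I1: I, integral causality)
#3 |J1  (C1 integral (e out))
#1 |R1  (0-jn J1 has e-setter on 3)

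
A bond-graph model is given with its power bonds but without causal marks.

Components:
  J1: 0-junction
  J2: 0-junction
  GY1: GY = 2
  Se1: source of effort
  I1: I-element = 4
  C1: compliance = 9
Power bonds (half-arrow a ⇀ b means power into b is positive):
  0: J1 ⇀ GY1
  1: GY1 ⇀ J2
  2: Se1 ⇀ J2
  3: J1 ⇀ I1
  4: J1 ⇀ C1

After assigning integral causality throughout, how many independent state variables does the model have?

#2 |J2  (source Se1 imposes e)
#1 |GY1  (0-jn J2 has e-setter on 2)
#0 |GY1  (through GY1, causality inverts; strokes same side of GY1)
#3 |I1  (I1 outputs flow p/I1)
#4 |J1  (J1 needs exactly one e-in)

2  (C1, I1 all integral)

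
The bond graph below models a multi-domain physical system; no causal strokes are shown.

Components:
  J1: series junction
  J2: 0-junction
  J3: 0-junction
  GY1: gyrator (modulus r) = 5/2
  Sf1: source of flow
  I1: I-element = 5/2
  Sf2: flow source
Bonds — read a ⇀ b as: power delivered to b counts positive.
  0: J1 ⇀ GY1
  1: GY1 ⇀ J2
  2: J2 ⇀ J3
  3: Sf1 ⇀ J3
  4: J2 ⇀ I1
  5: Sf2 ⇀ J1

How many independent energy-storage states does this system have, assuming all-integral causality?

b3 stroke at Sf1  (Sf1 fixes flow; stroke at Sf1)
b5 stroke at Sf2  (Sf2 fixes flow; stroke at Sf2)
b0 stroke at J1  (J1: bond 5 brought flow, rest push out)
b2 stroke at J3  (closing 0-jn rule on J3)
b1 stroke at J2  (GY1: gyrator matches bond 0)
b4 stroke at I1  (J2: bond 1 brought effort, rest push out)

1  (I1 all integral)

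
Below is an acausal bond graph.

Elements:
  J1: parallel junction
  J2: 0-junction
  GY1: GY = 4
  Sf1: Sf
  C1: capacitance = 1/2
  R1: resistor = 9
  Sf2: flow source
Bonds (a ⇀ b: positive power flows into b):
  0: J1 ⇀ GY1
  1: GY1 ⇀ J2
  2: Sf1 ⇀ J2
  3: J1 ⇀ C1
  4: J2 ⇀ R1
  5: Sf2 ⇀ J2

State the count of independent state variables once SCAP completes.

b2 stroke at Sf1  (source Sf1 imposes f)
b5 stroke at Sf2  (Sf2: flow source, stroke at near end)
b3 stroke at J1  (C1 outputs effort q/C1)
b0 stroke at GY1  (J1: bond 3 brought effort, rest push out)
b1 stroke at GY1  (through GY1, causality inverts; strokes same side of GY1)
b4 stroke at J2  (J2 needs exactly one e-in)

1  (C1 all integral)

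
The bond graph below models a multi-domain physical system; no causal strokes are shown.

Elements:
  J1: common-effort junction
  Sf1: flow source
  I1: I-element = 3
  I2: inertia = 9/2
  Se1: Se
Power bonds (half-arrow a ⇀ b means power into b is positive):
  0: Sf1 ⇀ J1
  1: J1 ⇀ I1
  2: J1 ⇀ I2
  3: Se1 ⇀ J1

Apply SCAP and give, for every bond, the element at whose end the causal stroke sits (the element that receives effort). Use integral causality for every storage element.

#0 →Sf1
#1 →I1
#2 →I2
#3 →J1

bond 0 →Sf1  (source Sf1 imposes f)
bond 3 →J1  (source Se1 imposes e)
bond 1 →I1  (common-e at J1 fixed by 3)
bond 2 →I2  (J1 effort already set via bond 3)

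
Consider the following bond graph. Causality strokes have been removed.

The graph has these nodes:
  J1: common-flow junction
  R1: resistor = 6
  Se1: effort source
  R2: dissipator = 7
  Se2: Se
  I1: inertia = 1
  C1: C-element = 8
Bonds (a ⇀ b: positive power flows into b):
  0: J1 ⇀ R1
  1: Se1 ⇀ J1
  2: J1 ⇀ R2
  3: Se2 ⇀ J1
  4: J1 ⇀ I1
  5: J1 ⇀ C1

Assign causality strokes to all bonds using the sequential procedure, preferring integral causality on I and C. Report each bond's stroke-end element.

b1 |J1  (Se1 (Se) sets effort on bond)
b3 |J1  (source Se2 imposes e)
b4 |I1  (I1 outputs flow p/I1)
b0 |J1  (J1 flow already set via bond 4)
b2 |J1  (J1: bond 4 brought flow, rest push out)
b5 |J1  (1-jn J1 has f-setter on 4)

bond 0 stroke→J1
bond 1 stroke→J1
bond 2 stroke→J1
bond 3 stroke→J1
bond 4 stroke→I1
bond 5 stroke→J1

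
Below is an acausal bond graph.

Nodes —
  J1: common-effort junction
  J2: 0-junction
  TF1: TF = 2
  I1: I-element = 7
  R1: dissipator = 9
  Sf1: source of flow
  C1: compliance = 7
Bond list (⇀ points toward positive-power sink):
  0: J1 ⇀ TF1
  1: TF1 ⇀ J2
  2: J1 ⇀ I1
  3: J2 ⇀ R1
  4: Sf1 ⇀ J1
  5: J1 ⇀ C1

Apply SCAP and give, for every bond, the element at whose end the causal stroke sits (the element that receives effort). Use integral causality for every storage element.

#4 stroke at Sf1  (Sf1: flow source, stroke at near end)
#2 stroke at I1  (prefer integral on I1)
#5 stroke at J1  (prefer integral on C1)
#0 stroke at TF1  (J1 effort already set via bond 5)
#1 stroke at J2  (through TF1, causality passes straight; one stroke at TF1)
#3 stroke at R1  (J2 effort already set via bond 1)

β0 |TF1
β1 |J2
β2 |I1
β3 |R1
β4 |Sf1
β5 |J1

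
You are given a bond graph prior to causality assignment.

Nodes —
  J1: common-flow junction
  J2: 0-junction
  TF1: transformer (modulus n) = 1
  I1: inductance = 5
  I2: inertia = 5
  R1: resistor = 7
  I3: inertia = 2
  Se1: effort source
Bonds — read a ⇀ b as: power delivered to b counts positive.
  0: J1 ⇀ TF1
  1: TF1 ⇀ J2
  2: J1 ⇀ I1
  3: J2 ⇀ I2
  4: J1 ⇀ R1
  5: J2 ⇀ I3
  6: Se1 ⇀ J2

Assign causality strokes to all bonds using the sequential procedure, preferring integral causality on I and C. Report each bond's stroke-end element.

#0 stroke→J1
#1 stroke→TF1
#2 stroke→I1
#3 stroke→I2
#4 stroke→J1
#5 stroke→I3
#6 stroke→J2

bond 6 stroke at J2  (source Se1 imposes e)
bond 1 stroke at TF1  (J2 effort already set via bond 6)
bond 3 stroke at I2  (common-e at J2 fixed by 6)
bond 5 stroke at I3  (0-jn J2 has e-setter on 6)
bond 0 stroke at J1  (TF1: transformer flips bond 1)
bond 2 stroke at I1  (I1 integral (f out))
bond 4 stroke at J1  (J1: bond 2 brought flow, rest push out)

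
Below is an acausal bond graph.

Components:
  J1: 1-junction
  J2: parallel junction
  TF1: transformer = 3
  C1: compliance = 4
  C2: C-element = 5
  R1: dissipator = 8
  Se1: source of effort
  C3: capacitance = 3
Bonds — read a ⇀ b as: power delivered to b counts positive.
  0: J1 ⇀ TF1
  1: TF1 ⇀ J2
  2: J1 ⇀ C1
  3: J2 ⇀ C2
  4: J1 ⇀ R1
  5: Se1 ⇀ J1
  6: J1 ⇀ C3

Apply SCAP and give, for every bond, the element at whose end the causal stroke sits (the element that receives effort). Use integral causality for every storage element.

#0 stroke→J1
#1 stroke→TF1
#2 stroke→J1
#3 stroke→J2
#4 stroke→R1
#5 stroke→J1
#6 stroke→J1

b5 |J1  (source Se1 imposes e)
b2 |J1  (C1 outputs effort q/C1)
b3 |J2  (C2 outputs effort q/C2)
b1 |TF1  (J2 effort already set via bond 3)
b0 |J1  (TF1: transformer flips bond 1)
b6 |J1  (C3 outputs effort q/C3)
b4 |R1  (closing 1-jn rule on J1)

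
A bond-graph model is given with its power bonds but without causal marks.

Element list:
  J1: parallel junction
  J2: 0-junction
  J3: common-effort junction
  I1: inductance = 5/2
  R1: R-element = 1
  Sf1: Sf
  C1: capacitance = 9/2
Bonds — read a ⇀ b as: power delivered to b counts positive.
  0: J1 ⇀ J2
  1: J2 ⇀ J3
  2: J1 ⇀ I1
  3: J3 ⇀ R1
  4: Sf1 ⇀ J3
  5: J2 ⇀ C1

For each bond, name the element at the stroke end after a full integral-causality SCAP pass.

bond 0 stroke→J1
bond 1 stroke→J3
bond 2 stroke→I1
bond 3 stroke→R1
bond 4 stroke→Sf1
bond 5 stroke→J2

β4 |Sf1  (Sf1 fixes flow; stroke at Sf1)
β2 |I1  (I1 outputs flow p/I1)
β0 |J1  (J1: last free bond brings effort in)
β5 |J2  (C1 integral (e out))
β1 |J3  (J2: bond 5 brought effort, rest push out)
β3 |R1  (J3: bond 1 brought effort, rest push out)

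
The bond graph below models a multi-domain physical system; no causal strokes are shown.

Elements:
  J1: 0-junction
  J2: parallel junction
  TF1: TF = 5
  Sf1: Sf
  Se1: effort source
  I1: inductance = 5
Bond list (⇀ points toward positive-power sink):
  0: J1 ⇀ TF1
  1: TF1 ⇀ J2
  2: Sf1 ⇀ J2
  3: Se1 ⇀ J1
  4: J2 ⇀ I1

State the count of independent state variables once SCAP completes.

β2 stroke at Sf1  (Sf1 fixes flow; stroke at Sf1)
β3 stroke at J1  (Se1 (Se) sets effort on bond)
β0 stroke at TF1  (J1: bond 3 brought effort, rest push out)
β1 stroke at J2  (TF TF1: opposite of bond 0)
β4 stroke at I1  (J2: bond 1 brought effort, rest push out)

1  (I1 all integral)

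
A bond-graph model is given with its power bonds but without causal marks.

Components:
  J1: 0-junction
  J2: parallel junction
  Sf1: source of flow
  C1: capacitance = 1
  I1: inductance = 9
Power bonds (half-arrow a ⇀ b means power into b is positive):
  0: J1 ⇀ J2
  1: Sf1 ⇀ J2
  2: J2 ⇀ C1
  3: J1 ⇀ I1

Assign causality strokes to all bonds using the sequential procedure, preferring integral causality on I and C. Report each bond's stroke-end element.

#1 |Sf1  (Sf1 fixes flow; stroke at Sf1)
#2 |J2  (C1 outputs effort q/C1)
#0 |J1  (J2: bond 2 brought effort, rest push out)
#3 |I1  (common-e at J1 fixed by 0)

bond 0 →J1
bond 1 →Sf1
bond 2 →J2
bond 3 →I1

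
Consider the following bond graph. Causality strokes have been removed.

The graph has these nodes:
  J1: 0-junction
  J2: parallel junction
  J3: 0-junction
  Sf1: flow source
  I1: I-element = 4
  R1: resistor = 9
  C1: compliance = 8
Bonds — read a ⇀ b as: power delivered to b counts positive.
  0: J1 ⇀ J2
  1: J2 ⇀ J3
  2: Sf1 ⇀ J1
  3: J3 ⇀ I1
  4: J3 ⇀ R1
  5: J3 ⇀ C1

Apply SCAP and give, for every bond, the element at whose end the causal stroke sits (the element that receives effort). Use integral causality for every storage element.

b0 stroke at J1
b1 stroke at J2
b2 stroke at Sf1
b3 stroke at I1
b4 stroke at R1
b5 stroke at J3

bond 2 |Sf1  (Sf1: flow source, stroke at near end)
bond 0 |J1  (J1: last free bond brings effort in)
bond 1 |J2  (J2 needs exactly one e-in)
bond 3 |I1  (prefer integral on I1)
bond 5 |J3  (C1: C, integral causality)
bond 4 |R1  (common-e at J3 fixed by 5)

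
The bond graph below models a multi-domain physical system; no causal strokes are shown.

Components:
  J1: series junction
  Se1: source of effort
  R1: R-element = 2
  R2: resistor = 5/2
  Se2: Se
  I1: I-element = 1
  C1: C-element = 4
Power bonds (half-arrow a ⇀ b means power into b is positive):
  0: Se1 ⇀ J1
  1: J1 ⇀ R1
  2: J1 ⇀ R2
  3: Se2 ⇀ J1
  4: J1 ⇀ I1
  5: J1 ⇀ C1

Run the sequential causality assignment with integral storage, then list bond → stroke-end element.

#0 →J1
#1 →J1
#2 →J1
#3 →J1
#4 →I1
#5 →J1

β0 stroke→J1  (Se1 fixes effort; stroke away)
β3 stroke→J1  (source Se2 imposes e)
β4 stroke→I1  (I1: I, integral causality)
β1 stroke→J1  (J1 flow already set via bond 4)
β2 stroke→J1  (J1 flow already set via bond 4)
β5 stroke→J1  (1-jn J1 has f-setter on 4)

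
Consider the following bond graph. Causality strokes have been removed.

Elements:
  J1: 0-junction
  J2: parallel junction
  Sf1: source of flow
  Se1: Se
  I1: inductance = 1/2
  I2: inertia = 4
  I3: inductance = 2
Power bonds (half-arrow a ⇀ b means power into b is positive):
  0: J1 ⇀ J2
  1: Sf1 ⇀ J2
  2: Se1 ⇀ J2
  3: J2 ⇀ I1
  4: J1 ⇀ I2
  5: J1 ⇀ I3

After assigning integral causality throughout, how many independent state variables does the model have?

β1 →Sf1  (source Sf1 imposes f)
β2 →J2  (Se1 fixes effort; stroke away)
β0 →J1  (J2: bond 2 brought effort, rest push out)
β3 →I1  (J2 effort already set via bond 2)
β4 →I2  (common-e at J1 fixed by 0)
β5 →I3  (J1 effort already set via bond 0)

3  (I1, I2, I3 all integral)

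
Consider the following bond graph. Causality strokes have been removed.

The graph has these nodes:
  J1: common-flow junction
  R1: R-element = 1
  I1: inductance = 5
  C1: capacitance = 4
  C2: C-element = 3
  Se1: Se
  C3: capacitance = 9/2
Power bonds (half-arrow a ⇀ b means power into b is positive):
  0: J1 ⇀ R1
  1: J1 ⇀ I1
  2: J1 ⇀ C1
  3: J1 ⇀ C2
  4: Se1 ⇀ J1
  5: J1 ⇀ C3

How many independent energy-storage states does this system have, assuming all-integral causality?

#4 →J1  (Se1: effort source, stroke at far end)
#1 →I1  (I1: I, integral causality)
#0 →J1  (common-f at J1 fixed by 1)
#2 →J1  (J1: bond 1 brought flow, rest push out)
#3 →J1  (J1: bond 1 brought flow, rest push out)
#5 →J1  (J1: bond 1 brought flow, rest push out)

4  (C1, C2, C3, I1 all integral)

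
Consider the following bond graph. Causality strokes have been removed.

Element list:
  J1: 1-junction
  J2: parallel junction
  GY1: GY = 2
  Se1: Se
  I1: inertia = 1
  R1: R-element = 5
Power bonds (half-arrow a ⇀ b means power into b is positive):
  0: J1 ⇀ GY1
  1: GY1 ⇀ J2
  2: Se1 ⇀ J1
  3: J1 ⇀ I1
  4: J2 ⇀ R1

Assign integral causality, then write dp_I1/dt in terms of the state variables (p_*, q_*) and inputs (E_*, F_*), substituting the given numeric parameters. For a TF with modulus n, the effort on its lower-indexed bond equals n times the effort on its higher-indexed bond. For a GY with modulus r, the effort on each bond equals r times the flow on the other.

dp_I1/dt = E_Se1 - 4*p_I1/5

bond 2 stroke at J1  (Se1: effort source, stroke at far end)
bond 3 stroke at I1  (I1: I, integral causality)
bond 0 stroke at J1  (J1 flow already set via bond 3)
bond 1 stroke at J2  (through GY1, causality inverts; strokes same side of GY1)
bond 4 stroke at R1  (common-e at J2 fixed by 1)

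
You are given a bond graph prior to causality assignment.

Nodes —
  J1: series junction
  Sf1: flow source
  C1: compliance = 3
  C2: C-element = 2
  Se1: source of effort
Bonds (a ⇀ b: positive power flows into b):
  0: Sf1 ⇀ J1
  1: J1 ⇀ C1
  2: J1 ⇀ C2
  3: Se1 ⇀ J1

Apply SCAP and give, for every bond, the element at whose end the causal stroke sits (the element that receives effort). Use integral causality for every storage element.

bond 0 →Sf1
bond 1 →J1
bond 2 →J1
bond 3 →J1

#0 |Sf1  (Sf1 (Sf) sets flow on bond)
#3 |J1  (Se1: effort source, stroke at far end)
#1 |J1  (J1: bond 0 brought flow, rest push out)
#2 |J1  (common-f at J1 fixed by 0)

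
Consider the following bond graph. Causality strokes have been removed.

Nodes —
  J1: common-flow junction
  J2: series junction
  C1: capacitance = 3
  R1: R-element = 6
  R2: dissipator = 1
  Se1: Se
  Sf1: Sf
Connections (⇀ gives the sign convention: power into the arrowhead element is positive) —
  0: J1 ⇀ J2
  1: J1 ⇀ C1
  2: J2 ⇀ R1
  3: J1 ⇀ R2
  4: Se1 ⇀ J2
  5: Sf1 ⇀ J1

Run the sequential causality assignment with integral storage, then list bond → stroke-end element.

#0 |J1
#1 |J1
#2 |J2
#3 |J1
#4 |J2
#5 |Sf1

#4 |J2  (Se1 (Se) sets effort on bond)
#5 |Sf1  (Sf1 (Sf) sets flow on bond)
#0 |J1  (J1: bond 5 brought flow, rest push out)
#1 |J1  (common-f at J1 fixed by 5)
#3 |J1  (1-jn J1 has f-setter on 5)
#2 |J2  (1-jn J2 has f-setter on 0)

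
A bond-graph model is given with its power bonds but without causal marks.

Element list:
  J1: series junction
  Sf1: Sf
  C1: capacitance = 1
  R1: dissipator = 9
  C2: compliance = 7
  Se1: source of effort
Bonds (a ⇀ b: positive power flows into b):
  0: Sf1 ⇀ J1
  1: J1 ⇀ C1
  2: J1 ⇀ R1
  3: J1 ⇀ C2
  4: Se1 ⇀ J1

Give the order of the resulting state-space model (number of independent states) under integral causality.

2  (C1, C2 all integral)

β0 |Sf1  (Sf1 (Sf) sets flow on bond)
β4 |J1  (Se1 (Se) sets effort on bond)
β1 |J1  (1-jn J1 has f-setter on 0)
β2 |J1  (J1: bond 0 brought flow, rest push out)
β3 |J1  (J1 flow already set via bond 0)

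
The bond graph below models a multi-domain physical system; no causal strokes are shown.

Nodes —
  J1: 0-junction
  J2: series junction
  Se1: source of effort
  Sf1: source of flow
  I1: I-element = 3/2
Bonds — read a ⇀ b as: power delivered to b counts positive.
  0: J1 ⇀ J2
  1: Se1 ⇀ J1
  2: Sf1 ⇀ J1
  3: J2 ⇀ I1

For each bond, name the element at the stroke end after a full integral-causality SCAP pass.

bond 1 stroke at J1  (Se1: effort source, stroke at far end)
bond 2 stroke at Sf1  (Sf1: flow source, stroke at near end)
bond 0 stroke at J2  (common-e at J1 fixed by 1)
bond 3 stroke at I1  (J2 needs exactly one f-in)

b0 →J2
b1 →J1
b2 →Sf1
b3 →I1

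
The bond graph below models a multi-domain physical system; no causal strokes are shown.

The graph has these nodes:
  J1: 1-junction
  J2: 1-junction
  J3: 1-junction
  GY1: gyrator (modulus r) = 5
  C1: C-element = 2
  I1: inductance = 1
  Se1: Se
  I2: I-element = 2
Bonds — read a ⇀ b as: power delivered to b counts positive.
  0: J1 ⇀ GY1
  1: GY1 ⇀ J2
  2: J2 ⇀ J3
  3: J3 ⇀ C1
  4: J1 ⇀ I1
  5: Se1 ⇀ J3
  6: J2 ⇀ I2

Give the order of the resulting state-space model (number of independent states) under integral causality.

bond 5 stroke at J3  (Se1 fixes effort; stroke away)
bond 3 stroke at J3  (C1: C, integral causality)
bond 2 stroke at J2  (J3 needs exactly one f-in)
bond 4 stroke at I1  (I1: I, integral causality)
bond 0 stroke at J1  (1-jn J1 has f-setter on 4)
bond 1 stroke at J2  (GY1 both-in/both-out from 0)
bond 6 stroke at I2  (J2: last free bond brings flow in)

3  (C1, I1, I2 all integral)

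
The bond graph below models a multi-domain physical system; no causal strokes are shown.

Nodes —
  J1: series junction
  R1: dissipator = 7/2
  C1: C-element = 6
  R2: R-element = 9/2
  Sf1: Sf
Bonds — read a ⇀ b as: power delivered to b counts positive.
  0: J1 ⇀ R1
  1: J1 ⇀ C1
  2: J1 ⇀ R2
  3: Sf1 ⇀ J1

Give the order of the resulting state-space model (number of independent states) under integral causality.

1  (C1 all integral)

#3 |Sf1  (source Sf1 imposes f)
#0 |J1  (1-jn J1 has f-setter on 3)
#1 |J1  (J1 flow already set via bond 3)
#2 |J1  (1-jn J1 has f-setter on 3)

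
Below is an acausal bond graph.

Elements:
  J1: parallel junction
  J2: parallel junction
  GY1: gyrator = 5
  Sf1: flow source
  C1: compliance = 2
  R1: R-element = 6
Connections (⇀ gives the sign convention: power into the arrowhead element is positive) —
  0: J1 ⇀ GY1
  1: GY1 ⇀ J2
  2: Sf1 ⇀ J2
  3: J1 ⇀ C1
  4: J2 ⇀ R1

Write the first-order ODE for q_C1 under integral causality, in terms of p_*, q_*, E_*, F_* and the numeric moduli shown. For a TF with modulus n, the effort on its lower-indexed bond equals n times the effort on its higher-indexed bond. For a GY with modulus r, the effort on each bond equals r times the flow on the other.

bond 2 stroke→Sf1  (Sf1: flow source, stroke at near end)
bond 3 stroke→J1  (C1: C, integral causality)
bond 0 stroke→GY1  (J1 effort already set via bond 3)
bond 1 stroke→GY1  (GY1 both-in/both-out from 0)
bond 4 stroke→J2  (only one effort-in slot at J2)

dq_C1/dt = -6*F_Sf1/5 - 3*q_C1/25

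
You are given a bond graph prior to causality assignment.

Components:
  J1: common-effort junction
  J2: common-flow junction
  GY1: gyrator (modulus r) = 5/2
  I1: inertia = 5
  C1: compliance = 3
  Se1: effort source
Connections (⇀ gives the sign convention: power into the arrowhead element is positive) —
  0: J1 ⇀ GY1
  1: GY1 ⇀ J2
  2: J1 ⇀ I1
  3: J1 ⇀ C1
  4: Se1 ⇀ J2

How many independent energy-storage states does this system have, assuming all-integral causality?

2  (C1, I1 all integral)

bond 4 →J2  (Se1 (Se) sets effort on bond)
bond 1 →GY1  (only one flow-in slot at J2)
bond 0 →GY1  (GY1: gyrator matches bond 1)
bond 2 →I1  (I1 integral (f out))
bond 3 →J1  (J1: last free bond brings effort in)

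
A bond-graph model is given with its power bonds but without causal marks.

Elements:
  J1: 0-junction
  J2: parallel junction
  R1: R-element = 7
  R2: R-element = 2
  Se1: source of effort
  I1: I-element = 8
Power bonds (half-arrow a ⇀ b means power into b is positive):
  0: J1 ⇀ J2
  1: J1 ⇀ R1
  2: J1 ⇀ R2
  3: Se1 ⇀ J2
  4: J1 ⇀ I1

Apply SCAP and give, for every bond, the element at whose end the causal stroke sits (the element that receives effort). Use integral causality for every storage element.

bond 3 |J2  (Se1: effort source, stroke at far end)
bond 0 |J1  (0-jn J2 has e-setter on 3)
bond 1 |R1  (J1 effort already set via bond 0)
bond 2 |R2  (0-jn J1 has e-setter on 0)
bond 4 |I1  (J1: bond 0 brought effort, rest push out)

#0 stroke→J1
#1 stroke→R1
#2 stroke→R2
#3 stroke→J2
#4 stroke→I1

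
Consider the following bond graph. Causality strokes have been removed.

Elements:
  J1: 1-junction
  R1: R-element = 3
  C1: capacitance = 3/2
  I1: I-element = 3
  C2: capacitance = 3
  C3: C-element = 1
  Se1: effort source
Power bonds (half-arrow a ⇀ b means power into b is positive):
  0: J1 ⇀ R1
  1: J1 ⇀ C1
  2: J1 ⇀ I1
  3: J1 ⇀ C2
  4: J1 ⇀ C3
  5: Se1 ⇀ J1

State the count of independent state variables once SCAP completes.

4  (C1, C2, C3, I1 all integral)

#5 |J1  (source Se1 imposes e)
#1 |J1  (C1 integral (e out))
#2 |I1  (I1 outputs flow p/I1)
#0 |J1  (J1: bond 2 brought flow, rest push out)
#3 |J1  (J1: bond 2 brought flow, rest push out)
#4 |J1  (common-f at J1 fixed by 2)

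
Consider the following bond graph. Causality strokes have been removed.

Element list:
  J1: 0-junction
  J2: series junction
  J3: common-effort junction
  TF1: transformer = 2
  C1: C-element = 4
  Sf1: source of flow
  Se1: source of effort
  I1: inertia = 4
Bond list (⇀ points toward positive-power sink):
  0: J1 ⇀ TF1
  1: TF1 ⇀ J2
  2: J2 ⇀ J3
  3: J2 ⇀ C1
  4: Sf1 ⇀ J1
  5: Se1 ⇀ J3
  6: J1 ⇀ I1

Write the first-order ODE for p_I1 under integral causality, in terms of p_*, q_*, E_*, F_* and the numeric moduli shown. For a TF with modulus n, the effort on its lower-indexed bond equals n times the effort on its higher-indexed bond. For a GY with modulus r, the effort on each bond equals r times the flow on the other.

dp_I1/dt = 2*E_Se1 + q_C1/2

β4 stroke at Sf1  (source Sf1 imposes f)
β5 stroke at J3  (Se1 (Se) sets effort on bond)
β2 stroke at J2  (0-jn J3 has e-setter on 5)
β3 stroke at J2  (C1: C, integral causality)
β1 stroke at TF1  (J2: last free bond brings flow in)
β0 stroke at J1  (TF TF1: opposite of bond 1)
β6 stroke at I1  (common-e at J1 fixed by 0)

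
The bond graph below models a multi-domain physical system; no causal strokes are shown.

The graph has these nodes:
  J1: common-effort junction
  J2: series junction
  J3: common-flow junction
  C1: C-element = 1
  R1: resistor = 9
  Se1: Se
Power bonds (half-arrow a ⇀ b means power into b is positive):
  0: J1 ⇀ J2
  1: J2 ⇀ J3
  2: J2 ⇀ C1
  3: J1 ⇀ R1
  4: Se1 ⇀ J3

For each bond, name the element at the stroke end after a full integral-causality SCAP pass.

bond 0 →J1
bond 1 →J2
bond 2 →J2
bond 3 →R1
bond 4 →J3

#4 |J3  (Se1: effort source, stroke at far end)
#1 |J2  (only one flow-in slot at J3)
#2 |J2  (prefer integral on C1)
#0 |J1  (closing 1-jn rule on J2)
#3 |R1  (J1 effort already set via bond 0)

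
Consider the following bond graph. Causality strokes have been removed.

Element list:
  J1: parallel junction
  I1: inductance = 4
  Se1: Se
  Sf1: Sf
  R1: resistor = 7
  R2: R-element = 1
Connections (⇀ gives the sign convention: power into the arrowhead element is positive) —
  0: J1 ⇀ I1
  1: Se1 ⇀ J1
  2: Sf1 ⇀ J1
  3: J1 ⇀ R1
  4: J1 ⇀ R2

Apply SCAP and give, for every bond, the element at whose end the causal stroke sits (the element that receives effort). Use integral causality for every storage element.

β0 →I1
β1 →J1
β2 →Sf1
β3 →R1
β4 →R2

b1 |J1  (source Se1 imposes e)
b2 |Sf1  (Sf1 fixes flow; stroke at Sf1)
b0 |I1  (J1: bond 1 brought effort, rest push out)
b3 |R1  (J1 effort already set via bond 1)
b4 |R2  (J1 effort already set via bond 1)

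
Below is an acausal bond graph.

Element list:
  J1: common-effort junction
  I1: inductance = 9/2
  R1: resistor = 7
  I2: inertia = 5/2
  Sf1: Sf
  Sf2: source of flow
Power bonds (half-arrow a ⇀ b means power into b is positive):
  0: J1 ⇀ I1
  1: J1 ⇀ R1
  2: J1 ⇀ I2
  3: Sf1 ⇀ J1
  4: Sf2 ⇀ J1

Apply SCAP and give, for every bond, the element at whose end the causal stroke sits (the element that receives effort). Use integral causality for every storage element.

b0 stroke at I1
b1 stroke at J1
b2 stroke at I2
b3 stroke at Sf1
b4 stroke at Sf2

bond 3 stroke at Sf1  (source Sf1 imposes f)
bond 4 stroke at Sf2  (source Sf2 imposes f)
bond 0 stroke at I1  (I1: I, integral causality)
bond 2 stroke at I2  (I2: I, integral causality)
bond 1 stroke at J1  (only one effort-in slot at J1)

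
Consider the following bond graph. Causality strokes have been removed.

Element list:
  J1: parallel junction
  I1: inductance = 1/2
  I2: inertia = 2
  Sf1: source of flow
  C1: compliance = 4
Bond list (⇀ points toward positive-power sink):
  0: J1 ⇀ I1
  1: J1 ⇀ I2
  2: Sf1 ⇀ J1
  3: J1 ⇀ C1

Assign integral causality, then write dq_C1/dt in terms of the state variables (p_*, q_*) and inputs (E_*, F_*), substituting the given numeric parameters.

dq_C1/dt = F_Sf1 - 2*p_I1 - p_I2/2

bond 2 stroke→Sf1  (source Sf1 imposes f)
bond 0 stroke→I1  (prefer integral on I1)
bond 1 stroke→I2  (I2 outputs flow p/I2)
bond 3 stroke→J1  (J1 needs exactly one e-in)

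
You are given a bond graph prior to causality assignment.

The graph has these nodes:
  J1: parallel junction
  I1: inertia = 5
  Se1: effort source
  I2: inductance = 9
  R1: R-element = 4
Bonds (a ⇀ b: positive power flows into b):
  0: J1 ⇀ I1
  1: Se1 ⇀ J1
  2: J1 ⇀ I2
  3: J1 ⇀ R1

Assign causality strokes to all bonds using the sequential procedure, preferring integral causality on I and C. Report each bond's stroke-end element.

bond 1 |J1  (source Se1 imposes e)
bond 0 |I1  (0-jn J1 has e-setter on 1)
bond 2 |I2  (J1: bond 1 brought effort, rest push out)
bond 3 |R1  (common-e at J1 fixed by 1)

#0 →I1
#1 →J1
#2 →I2
#3 →R1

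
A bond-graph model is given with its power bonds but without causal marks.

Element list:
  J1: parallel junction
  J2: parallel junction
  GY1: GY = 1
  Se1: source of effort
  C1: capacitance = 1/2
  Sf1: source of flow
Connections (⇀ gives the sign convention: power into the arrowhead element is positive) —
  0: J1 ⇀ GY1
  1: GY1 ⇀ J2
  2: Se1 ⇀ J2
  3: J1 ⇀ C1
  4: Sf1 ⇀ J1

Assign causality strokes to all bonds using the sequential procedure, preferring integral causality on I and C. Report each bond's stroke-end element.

bond 2 stroke→J2  (Se1: effort source, stroke at far end)
bond 4 stroke→Sf1  (Sf1 fixes flow; stroke at Sf1)
bond 1 stroke→GY1  (J2: bond 2 brought effort, rest push out)
bond 0 stroke→GY1  (GY1: gyrator matches bond 1)
bond 3 stroke→J1  (J1: last free bond brings effort in)

β0 →GY1
β1 →GY1
β2 →J2
β3 →J1
β4 →Sf1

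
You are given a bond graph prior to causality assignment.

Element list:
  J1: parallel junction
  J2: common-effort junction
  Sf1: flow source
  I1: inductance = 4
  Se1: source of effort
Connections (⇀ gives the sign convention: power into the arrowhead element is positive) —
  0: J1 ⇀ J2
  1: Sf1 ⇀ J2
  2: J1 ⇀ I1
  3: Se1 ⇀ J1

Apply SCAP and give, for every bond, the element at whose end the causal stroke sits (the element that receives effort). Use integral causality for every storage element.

β1 stroke→Sf1  (source Sf1 imposes f)
β3 stroke→J1  (Se1: effort source, stroke at far end)
β0 stroke→J2  (0-jn J1 has e-setter on 3)
β2 stroke→I1  (0-jn J1 has e-setter on 3)

b0 |J2
b1 |Sf1
b2 |I1
b3 |J1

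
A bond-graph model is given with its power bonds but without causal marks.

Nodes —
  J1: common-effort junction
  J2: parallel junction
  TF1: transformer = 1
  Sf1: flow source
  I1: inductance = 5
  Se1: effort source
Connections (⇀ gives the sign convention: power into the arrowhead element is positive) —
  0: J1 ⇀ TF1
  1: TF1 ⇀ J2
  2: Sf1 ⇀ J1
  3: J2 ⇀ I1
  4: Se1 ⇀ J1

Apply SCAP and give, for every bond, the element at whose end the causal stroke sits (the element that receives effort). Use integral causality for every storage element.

bond 0 |TF1
bond 1 |J2
bond 2 |Sf1
bond 3 |I1
bond 4 |J1

bond 2 stroke→Sf1  (Sf1: flow source, stroke at near end)
bond 4 stroke→J1  (Se1: effort source, stroke at far end)
bond 0 stroke→TF1  (J1 effort already set via bond 4)
bond 1 stroke→J2  (TF TF1: opposite of bond 0)
bond 3 stroke→I1  (0-jn J2 has e-setter on 1)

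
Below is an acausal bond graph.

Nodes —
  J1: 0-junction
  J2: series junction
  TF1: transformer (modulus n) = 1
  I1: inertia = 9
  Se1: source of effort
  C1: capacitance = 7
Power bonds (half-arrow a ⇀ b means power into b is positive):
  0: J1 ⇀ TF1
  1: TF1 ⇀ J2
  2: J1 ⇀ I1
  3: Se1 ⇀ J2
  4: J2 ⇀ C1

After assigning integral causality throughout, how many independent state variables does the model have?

#3 →J2  (Se1 (Se) sets effort on bond)
#2 →I1  (prefer integral on I1)
#0 →J1  (closing 0-jn rule on J1)
#1 →TF1  (TF1 one-in-one-out from 0)
#4 →J2  (1-jn J2 has f-setter on 1)

2  (C1, I1 all integral)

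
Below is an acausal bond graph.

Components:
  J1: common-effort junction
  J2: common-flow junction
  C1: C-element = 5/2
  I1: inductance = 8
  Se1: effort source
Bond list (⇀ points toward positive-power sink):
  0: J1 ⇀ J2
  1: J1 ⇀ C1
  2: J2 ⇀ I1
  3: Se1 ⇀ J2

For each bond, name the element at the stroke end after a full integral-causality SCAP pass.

bond 3 →J2  (Se1 fixes effort; stroke away)
bond 1 →J1  (C1 integral (e out))
bond 0 →J2  (common-e at J1 fixed by 1)
bond 2 →I1  (closing 1-jn rule on J2)

b0 stroke→J2
b1 stroke→J1
b2 stroke→I1
b3 stroke→J2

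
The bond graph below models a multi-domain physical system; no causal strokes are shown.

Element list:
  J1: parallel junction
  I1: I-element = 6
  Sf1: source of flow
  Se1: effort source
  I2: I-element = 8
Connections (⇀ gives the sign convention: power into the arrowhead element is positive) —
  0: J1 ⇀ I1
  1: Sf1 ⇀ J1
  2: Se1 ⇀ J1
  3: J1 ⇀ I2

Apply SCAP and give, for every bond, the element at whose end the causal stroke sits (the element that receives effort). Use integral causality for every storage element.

bond 0 stroke at I1
bond 1 stroke at Sf1
bond 2 stroke at J1
bond 3 stroke at I2

β1 →Sf1  (Sf1: flow source, stroke at near end)
β2 →J1  (Se1 fixes effort; stroke away)
β0 →I1  (0-jn J1 has e-setter on 2)
β3 →I2  (0-jn J1 has e-setter on 2)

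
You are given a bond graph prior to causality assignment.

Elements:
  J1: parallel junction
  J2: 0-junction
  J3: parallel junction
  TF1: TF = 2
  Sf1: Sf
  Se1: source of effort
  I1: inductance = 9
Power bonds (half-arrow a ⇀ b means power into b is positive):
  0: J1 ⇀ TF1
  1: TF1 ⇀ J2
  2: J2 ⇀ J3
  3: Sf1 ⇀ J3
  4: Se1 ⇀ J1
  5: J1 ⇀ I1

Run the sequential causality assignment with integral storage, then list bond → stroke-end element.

β3 |Sf1  (Sf1: flow source, stroke at near end)
β4 |J1  (Se1 fixes effort; stroke away)
β0 |TF1  (0-jn J1 has e-setter on 4)
β5 |I1  (J1 effort already set via bond 4)
β2 |J3  (only one effort-in slot at J3)
β1 |J2  (TF1 one-in-one-out from 0)

#0 →TF1
#1 →J2
#2 →J3
#3 →Sf1
#4 →J1
#5 →I1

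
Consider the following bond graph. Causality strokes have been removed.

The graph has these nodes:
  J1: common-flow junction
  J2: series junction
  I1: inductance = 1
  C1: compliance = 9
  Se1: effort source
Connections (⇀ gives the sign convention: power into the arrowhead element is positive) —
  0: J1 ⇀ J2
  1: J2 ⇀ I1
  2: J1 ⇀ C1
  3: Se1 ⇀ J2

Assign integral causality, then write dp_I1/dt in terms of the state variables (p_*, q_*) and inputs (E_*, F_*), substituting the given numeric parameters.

dp_I1/dt = E_Se1 - q_C1/9

b3 |J2  (Se1 fixes effort; stroke away)
b1 |I1  (I1: I, integral causality)
b0 |J2  (J2: bond 1 brought flow, rest push out)
b2 |J1  (J1: bond 0 brought flow, rest push out)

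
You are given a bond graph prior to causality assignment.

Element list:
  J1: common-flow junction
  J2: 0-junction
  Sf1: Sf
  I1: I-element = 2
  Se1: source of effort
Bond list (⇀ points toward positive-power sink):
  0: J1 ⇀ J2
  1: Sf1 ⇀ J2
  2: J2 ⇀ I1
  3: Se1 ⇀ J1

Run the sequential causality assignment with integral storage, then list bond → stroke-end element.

bond 0 stroke at J2
bond 1 stroke at Sf1
bond 2 stroke at I1
bond 3 stroke at J1

b1 stroke→Sf1  (Sf1 (Sf) sets flow on bond)
b3 stroke→J1  (source Se1 imposes e)
b0 stroke→J2  (only one flow-in slot at J1)
b2 stroke→I1  (0-jn J2 has e-setter on 0)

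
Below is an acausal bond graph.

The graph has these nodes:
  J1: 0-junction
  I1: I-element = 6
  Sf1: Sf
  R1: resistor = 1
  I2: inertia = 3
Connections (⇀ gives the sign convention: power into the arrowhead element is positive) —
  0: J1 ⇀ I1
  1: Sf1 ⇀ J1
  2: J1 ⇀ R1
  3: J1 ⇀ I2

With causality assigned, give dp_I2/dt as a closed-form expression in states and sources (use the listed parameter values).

b1 stroke at Sf1  (Sf1: flow source, stroke at near end)
b0 stroke at I1  (I1 outputs flow p/I1)
b3 stroke at I2  (I2: I, integral causality)
b2 stroke at J1  (J1 needs exactly one e-in)

dp_I2/dt = F_Sf1 - p_I1/6 - p_I2/3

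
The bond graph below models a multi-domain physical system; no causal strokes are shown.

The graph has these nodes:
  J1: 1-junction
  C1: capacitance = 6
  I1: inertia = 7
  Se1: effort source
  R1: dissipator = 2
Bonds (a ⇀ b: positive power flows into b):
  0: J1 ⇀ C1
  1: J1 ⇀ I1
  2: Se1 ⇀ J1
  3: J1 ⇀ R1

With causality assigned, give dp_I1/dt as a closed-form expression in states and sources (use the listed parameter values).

#2 |J1  (source Se1 imposes e)
#0 |J1  (prefer integral on C1)
#1 |I1  (I1 integral (f out))
#3 |J1  (1-jn J1 has f-setter on 1)

dp_I1/dt = E_Se1 - 2*p_I1/7 - q_C1/6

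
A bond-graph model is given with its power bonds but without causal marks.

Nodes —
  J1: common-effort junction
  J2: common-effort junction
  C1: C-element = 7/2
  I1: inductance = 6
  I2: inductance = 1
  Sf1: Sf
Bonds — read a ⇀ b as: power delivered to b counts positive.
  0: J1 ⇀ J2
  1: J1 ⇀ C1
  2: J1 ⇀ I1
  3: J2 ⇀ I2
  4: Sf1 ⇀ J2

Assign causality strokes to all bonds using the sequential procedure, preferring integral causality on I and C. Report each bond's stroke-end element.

β0 →J2
β1 →J1
β2 →I1
β3 →I2
β4 →Sf1

#4 stroke→Sf1  (Sf1 (Sf) sets flow on bond)
#1 stroke→J1  (C1 outputs effort q/C1)
#0 stroke→J2  (common-e at J1 fixed by 1)
#2 stroke→I1  (0-jn J1 has e-setter on 1)
#3 stroke→I2  (J2: bond 0 brought effort, rest push out)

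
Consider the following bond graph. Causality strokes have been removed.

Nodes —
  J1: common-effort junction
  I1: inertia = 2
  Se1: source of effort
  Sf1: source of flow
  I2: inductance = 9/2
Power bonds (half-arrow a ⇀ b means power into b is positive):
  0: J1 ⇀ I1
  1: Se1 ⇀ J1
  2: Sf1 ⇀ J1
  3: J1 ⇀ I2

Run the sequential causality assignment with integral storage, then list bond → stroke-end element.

bond 1 stroke at J1  (Se1: effort source, stroke at far end)
bond 2 stroke at Sf1  (Sf1 (Sf) sets flow on bond)
bond 0 stroke at I1  (J1: bond 1 brought effort, rest push out)
bond 3 stroke at I2  (0-jn J1 has e-setter on 1)

β0 stroke→I1
β1 stroke→J1
β2 stroke→Sf1
β3 stroke→I2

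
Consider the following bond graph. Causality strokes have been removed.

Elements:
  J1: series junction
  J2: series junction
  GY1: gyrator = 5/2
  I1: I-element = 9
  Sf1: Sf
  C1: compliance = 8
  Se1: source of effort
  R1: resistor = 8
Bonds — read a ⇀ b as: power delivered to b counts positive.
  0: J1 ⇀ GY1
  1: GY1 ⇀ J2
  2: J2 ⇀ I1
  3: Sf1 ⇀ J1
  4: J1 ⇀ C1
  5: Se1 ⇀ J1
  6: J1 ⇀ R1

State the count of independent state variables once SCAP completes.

bond 3 stroke at Sf1  (source Sf1 imposes f)
bond 5 stroke at J1  (source Se1 imposes e)
bond 0 stroke at J1  (J1: bond 3 brought flow, rest push out)
bond 4 stroke at J1  (J1: bond 3 brought flow, rest push out)
bond 6 stroke at J1  (J1 flow already set via bond 3)
bond 1 stroke at J2  (GY1 both-in/both-out from 0)
bond 2 stroke at I1  (J2 needs exactly one f-in)

2  (C1, I1 all integral)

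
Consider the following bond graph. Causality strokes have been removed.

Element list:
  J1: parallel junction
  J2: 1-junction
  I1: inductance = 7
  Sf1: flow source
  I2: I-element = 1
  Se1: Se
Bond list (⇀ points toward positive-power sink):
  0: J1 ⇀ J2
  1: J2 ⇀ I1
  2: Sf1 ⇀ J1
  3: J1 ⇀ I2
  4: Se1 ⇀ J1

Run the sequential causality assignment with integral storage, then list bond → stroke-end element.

b0 stroke at J2
b1 stroke at I1
b2 stroke at Sf1
b3 stroke at I2
b4 stroke at J1

bond 2 stroke→Sf1  (Sf1 (Sf) sets flow on bond)
bond 4 stroke→J1  (Se1 fixes effort; stroke away)
bond 0 stroke→J2  (J1 effort already set via bond 4)
bond 3 stroke→I2  (J1 effort already set via bond 4)
bond 1 stroke→I1  (J2: last free bond brings flow in)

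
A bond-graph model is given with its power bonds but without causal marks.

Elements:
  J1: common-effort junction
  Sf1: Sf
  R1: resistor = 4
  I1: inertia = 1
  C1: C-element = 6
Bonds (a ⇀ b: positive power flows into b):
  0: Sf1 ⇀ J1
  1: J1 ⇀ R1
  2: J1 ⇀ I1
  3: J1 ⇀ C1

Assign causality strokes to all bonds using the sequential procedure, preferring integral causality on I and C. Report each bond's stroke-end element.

#0 →Sf1
#1 →R1
#2 →I1
#3 →J1

#0 stroke at Sf1  (source Sf1 imposes f)
#2 stroke at I1  (I1 outputs flow p/I1)
#3 stroke at J1  (C1: C, integral causality)
#1 stroke at R1  (common-e at J1 fixed by 3)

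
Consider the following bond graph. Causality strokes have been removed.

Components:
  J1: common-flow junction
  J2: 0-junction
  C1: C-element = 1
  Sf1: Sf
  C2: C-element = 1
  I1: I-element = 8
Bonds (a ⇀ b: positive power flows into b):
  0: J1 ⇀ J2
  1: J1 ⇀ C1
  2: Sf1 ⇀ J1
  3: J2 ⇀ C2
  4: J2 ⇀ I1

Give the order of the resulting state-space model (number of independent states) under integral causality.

β2 stroke→Sf1  (Sf1 (Sf) sets flow on bond)
β0 stroke→J1  (common-f at J1 fixed by 2)
β1 stroke→J1  (common-f at J1 fixed by 2)
β3 stroke→J2  (prefer integral on C2)
β4 stroke→I1  (0-jn J2 has e-setter on 3)

3  (C1, C2, I1 all integral)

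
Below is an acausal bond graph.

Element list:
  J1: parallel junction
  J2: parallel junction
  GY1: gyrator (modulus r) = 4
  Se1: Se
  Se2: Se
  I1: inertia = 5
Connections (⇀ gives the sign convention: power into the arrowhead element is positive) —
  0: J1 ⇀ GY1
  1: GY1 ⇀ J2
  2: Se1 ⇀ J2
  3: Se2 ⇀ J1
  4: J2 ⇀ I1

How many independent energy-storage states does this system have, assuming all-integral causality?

b2 stroke→J2  (Se1: effort source, stroke at far end)
b3 stroke→J1  (source Se2 imposes e)
b0 stroke→GY1  (J1 effort already set via bond 3)
b1 stroke→GY1  (common-e at J2 fixed by 2)
b4 stroke→I1  (J2 effort already set via bond 2)

1  (I1 all integral)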